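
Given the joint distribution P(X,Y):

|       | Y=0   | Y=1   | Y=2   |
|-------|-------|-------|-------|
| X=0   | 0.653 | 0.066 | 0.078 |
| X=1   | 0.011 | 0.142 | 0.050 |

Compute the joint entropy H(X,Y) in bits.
1.6349 bits

H(X,Y) = -Σ_{x,y} P(x,y) log₂ P(x,y). Per-cell terms -P(x,y)·log₂P(x,y):
  X=0: 0.40149, 0.25881, 0.28707
  X=1: 0.07157, 0.39988, 0.21610
Sum of the 6 terms: H(X,Y) = 1.6349 bits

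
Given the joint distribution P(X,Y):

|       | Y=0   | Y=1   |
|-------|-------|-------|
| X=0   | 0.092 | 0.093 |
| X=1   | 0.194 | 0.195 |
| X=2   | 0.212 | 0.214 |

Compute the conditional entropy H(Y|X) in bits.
1.0000 bits

H(Y|X) = H(X,Y) - H(X)

H(X,Y) = -Σ_{x,y} P(x,y) log₂ P(x,y). Per-cell terms -P(x,y)·log₂P(x,y):
  X=0: 0.3167, 0.3187
  X=1: 0.4590, 0.4599
  X=2: 0.4744, 0.4760
Sum of the 6 terms: H(X,Y) = 2.5047 bits

Marginal of X (row sums):
  P(X=0) = 0.092 + 0.093 = 0.185
  P(X=1) = 0.194 + 0.195 = 0.389
  P(X=2) = 0.212 + 0.214 = 0.426
H(X) = -[0.185·log₂(0.185) + 0.389·log₂(0.389) + 0.426·log₂(0.426)]
  = 0.4504 + 0.5299 + 0.5244 = 1.5047 bits

H(Y|X) = H(X,Y) - H(X) = 2.5047 - 1.5047 = 1.0000 bits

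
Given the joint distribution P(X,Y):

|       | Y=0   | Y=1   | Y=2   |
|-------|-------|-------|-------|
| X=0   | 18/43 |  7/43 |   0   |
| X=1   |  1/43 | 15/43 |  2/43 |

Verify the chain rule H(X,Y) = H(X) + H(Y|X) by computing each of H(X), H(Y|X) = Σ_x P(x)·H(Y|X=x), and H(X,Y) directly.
H(X) = 0.9808 bits, H(Y|X) = 0.8335 bits, H(X,Y) = 1.8143 bits

Marginal of X (row sums):
  P(X=0) = 18/43 + 7/43 + 0 = 25/43
  P(X=1) = 1/43 + 15/43 + 2/43 = 18/43
H(X) = -[(25/43)·log₂(25/43) + (18/43)·log₂(18/43)]
  = 0.45489 + 0.52591 = 0.9808 bits

H(Y|X) = Σ_x P(x)·H(Y|X=x):
  X=0: P(X=0) = 25/43, P(Y|X=0) = (18/25, 7/25, 0) → H(Y|X=0) = 0.85545
  X=1: P(X=1) = 18/43, P(Y|X=1) = (1/18, 5/6, 1/9) → H(Y|X=1) = 0.80307
H(Y|X) = (25/43)·0.85545 + (18/43)·0.80307 = 0.8335 bits

H(X,Y) = -Σ_{x,y} P(x,y) log₂ P(x,y). Per-cell terms -P(x,y)·log₂P(x,y):
  X=0: 0.52591, 0.42633, 0.00000
  X=1: 0.12619, 0.53001, 0.20587
  (cells with P = 0 contribute 0)
Sum of the 6 terms: H(X,Y) = 1.8143 bits

Chain rule check:
  H(X) + H(Y|X) = 0.9808 + 0.8335 = 1.8143 bits
  H(X,Y) = 1.8143 bits
✓ Chain rule verified.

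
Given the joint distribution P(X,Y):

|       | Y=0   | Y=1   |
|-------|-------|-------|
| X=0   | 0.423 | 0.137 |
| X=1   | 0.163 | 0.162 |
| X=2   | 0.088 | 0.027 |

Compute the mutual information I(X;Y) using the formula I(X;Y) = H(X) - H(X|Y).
0.0459 bits

I(X;Y) = H(X) - H(X|Y)

Marginal of X (row sums):
  P(X=0) = 0.423 + 0.137 = 0.560
  P(X=1) = 0.163 + 0.162 = 0.325
  P(X=2) = 0.088 + 0.027 = 0.115
H(X) = -[0.560·log₂(0.560) + 0.325·log₂(0.325) + 0.115·log₂(0.115)]
  = 0.468441 + 0.526984 + 0.358834 = 1.35426 bits

Marginal of Y (column sums):
  P(Y=0) = 0.423 + 0.163 + 0.088 = 0.674
  P(Y=1) = 0.137 + 0.162 + 0.027 = 0.326
H(X|Y) = Σ_y P(y)·H(X|Y=y):
  Y=0: P(Y=0) = 0.674, P(X|Y=0) = (423/674, 163/674, 44/337) → H(X|Y=0) = 1.300548
  Y=1: P(Y=1) = 0.326, P(X|Y=1) = (137/326, 81/163, 27/326) → H(X|Y=1) = 1.324593
H(X|Y) = 0.674·1.300548 + 0.326·1.324593 = 1.30839 bits

I(X;Y) = H(X) - H(X|Y) = 1.35426 - 1.30839 = 0.0459 bits

Cross-check via I(X;Y) = H(X) + H(Y) - H(X,Y): computing H(Y) from the column sums and H(X,Y) from the 6 cells in the same way gives H(Y) = 0.91079 bits and H(X,Y) = 2.21917 bits, so
I(X;Y) = 1.35426 + 0.91079 - 2.21917 = 0.0459 bits ✓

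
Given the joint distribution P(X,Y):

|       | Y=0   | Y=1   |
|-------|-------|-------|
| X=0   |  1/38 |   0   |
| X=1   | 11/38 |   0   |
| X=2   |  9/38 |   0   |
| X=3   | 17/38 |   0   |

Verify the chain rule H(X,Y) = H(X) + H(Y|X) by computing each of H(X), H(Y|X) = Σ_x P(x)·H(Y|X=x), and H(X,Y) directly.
H(X) = 1.6671 bits, H(Y|X) = 0.0000 bits, H(X,Y) = 1.6671 bits

Marginal of X (row sums):
  P(X=0) = 1/38 + 0 = 1/38
  P(X=1) = 11/38 + 0 = 11/38
  P(X=2) = 9/38 + 0 = 9/38
  P(X=3) = 17/38 + 0 = 17/38
H(X) = -[(1/38)·log₂(1/38) + (11/38)·log₂(11/38) + (9/38)·log₂(9/38) + (17/38)·log₂(17/38)]
  = 0.13810 + 0.51772 + 0.49216 + 0.51916 = 1.6671 bits

H(Y|X) = Σ_x P(x)·H(Y|X=x):
  X=0: P(X=0) = 1/38, P(Y|X=0) = (1, 0) → H(Y|X=0) = 0.00000
  X=1: P(X=1) = 11/38, P(Y|X=1) = (1, 0) → H(Y|X=1) = 0.00000
  X=2: P(X=2) = 9/38, P(Y|X=2) = (1, 0) → H(Y|X=2) = 0.00000
  X=3: P(X=3) = 17/38, P(Y|X=3) = (1, 0) → H(Y|X=3) = 0.00000
H(Y|X) = (1/38)·0.00000 + (11/38)·0.00000 + (9/38)·0.00000 + (17/38)·0.00000 = 0.0000 bits

H(X,Y) = -Σ_{x,y} P(x,y) log₂ P(x,y). Per-cell terms -P(x,y)·log₂P(x,y):
  X=0: 0.13810, 0.00000
  X=1: 0.51772, 0.00000
  X=2: 0.49216, 0.00000
  X=3: 0.51916, 0.00000
  (cells with P = 0 contribute 0)
Sum of the 8 terms: H(X,Y) = 1.6671 bits

Chain rule check:
  H(X) + H(Y|X) = 1.6671 + 0.0000 = 1.6671 bits
  H(X,Y) = 1.6671 bits
✓ Chain rule verified.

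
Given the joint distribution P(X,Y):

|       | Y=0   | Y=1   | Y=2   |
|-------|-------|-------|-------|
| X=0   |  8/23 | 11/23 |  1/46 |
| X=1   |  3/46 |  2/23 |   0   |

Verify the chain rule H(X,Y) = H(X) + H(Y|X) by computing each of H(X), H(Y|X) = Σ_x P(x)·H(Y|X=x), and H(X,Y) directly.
H(X) = 0.6153 bits, H(Y|X) = 1.1070 bits, H(X,Y) = 1.7222 bits

Marginal of X (row sums):
  P(X=0) = 8/23 + 11/23 + 1/46 = 39/46
  P(X=1) = 3/46 + 2/23 + 0 = 7/46
H(X) = -[(39/46)·log₂(39/46) + (7/46)·log₂(7/46)]
  = 0.20192 + 0.41334 = 0.6153 bits

H(Y|X) = Σ_x P(x)·H(Y|X=x):
  X=0: P(X=0) = 39/46, P(Y|X=0) = (16/39, 22/39, 1/39) → H(Y|X=0) = 1.12880
  X=1: P(X=1) = 7/46, P(Y|X=1) = (3/7, 4/7, 0) → H(Y|X=1) = 0.98523
H(Y|X) = (39/46)·1.12880 + (7/46)·0.98523 = 1.1070 bits

H(X,Y) = -Σ_{x,y} P(x,y) log₂ P(x,y). Per-cell terms -P(x,y)·log₂P(x,y):
  X=0: 0.52993, 0.50893, 0.12008
  X=1: 0.25687, 0.30640, 0.00000
  (cells with P = 0 contribute 0)
Sum of the 6 terms: H(X,Y) = 1.7222 bits

Chain rule check:
  H(X) + H(Y|X) = 0.6153 + 1.1070 = 1.7223 bits
  H(X,Y) = 1.7222 bits
✓ Chain rule verified (Δ = 0.0001 is 4-dp rounding noise: each of the three values was rounded independently).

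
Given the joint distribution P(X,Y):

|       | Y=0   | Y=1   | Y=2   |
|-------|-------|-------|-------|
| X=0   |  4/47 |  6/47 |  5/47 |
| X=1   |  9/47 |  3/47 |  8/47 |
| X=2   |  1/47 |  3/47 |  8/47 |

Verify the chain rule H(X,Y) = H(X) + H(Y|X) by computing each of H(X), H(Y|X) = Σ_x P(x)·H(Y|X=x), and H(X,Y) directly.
H(X) = 1.5533 bits, H(Y|X) = 1.4235 bits, H(X,Y) = 2.9767 bits

Marginal of X (row sums):
  P(X=0) = 4/47 + 6/47 + 5/47 = 15/47
  P(X=1) = 9/47 + 3/47 + 8/47 = 20/47
  P(X=2) = 1/47 + 3/47 + 8/47 = 12/47
H(X) = -[(15/47)·log₂(15/47) + (20/47)·log₂(20/47) + (12/47)·log₂(12/47)]
  = 0.5259 + 0.5245 + 0.5029 = 1.5533 bits

H(Y|X) = Σ_x P(x)·H(Y|X=x):
  X=0: P(X=0) = 15/47, P(Y|X=0) = (4/15, 2/5, 1/3) → H(Y|X=0) = 1.5656
  X=1: P(X=1) = 20/47, P(Y|X=1) = (9/20, 3/20, 2/5) → H(Y|X=1) = 1.4577
  X=2: P(X=2) = 12/47, P(Y|X=2) = (1/12, 1/4, 2/3) → H(Y|X=2) = 1.1887
H(Y|X) = (15/47)·1.5656 + (20/47)·1.4577 + (12/47)·1.1887 = 1.4235 bits

H(X,Y) = -Σ_{x,y} P(x,y) log₂ P(x,y). Per-cell terms -P(x,y)·log₂P(x,y):
  X=0: 0.3025, 0.3791, 0.3439
  X=1: 0.4566, 0.2534, 0.4348
  X=2: 0.1182, 0.2534, 0.4348
Sum of the 9 terms: H(X,Y) = 2.9767 bits

Chain rule check:
  H(X) + H(Y|X) = 1.5533 + 1.4235 = 2.9768 bits
  H(X,Y) = 2.9767 bits
✓ Chain rule verified (Δ = 0.0001 is 4-dp rounding noise: each of the three values was rounded independently).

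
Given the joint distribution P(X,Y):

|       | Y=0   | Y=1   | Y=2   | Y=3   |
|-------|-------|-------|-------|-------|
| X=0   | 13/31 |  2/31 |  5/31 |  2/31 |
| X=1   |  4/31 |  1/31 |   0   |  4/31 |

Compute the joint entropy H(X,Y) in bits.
2.3827 bits

H(X,Y) = -Σ_{x,y} P(x,y) log₂ P(x,y). Per-cell terms -P(x,y)·log₂P(x,y):
  X=0: 0.52577, 0.25511, 0.42456, 0.25511
  X=1: 0.38119, 0.15981, 0.00000, 0.38119
  (cells with P = 0 contribute 0)
Sum of the 8 terms: H(X,Y) = 2.3827 bits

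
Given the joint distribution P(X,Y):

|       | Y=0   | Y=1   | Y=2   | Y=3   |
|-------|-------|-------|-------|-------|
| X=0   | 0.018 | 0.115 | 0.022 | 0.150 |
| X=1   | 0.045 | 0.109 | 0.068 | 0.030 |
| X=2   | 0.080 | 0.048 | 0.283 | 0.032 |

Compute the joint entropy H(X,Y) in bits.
3.1363 bits

H(X,Y) = -Σ_{x,y} P(x,y) log₂ P(x,y). Per-cell terms -P(x,y)·log₂P(x,y):
  X=0: 0.10433, 0.35883, 0.12114, 0.41054
  X=1: 0.20133, 0.34854, 0.26373, 0.15177
  X=2: 0.29151, 0.21028, 0.51538, 0.15891
Sum of the 12 terms: H(X,Y) = 3.1363 bits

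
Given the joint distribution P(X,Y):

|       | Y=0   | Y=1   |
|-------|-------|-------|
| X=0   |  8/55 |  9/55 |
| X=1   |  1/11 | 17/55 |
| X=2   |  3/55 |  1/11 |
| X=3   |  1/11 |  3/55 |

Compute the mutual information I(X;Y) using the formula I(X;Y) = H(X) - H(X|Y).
0.0641 bits

I(X;Y) = H(X) - H(X|Y)

Marginal of X (row sums):
  P(X=0) = 8/55 + 9/55 = 17/55
  P(X=1) = 1/11 + 17/55 = 2/5
  P(X=2) = 3/55 + 1/11 = 8/55
  P(X=3) = 1/11 + 3/55 = 8/55
H(X) = -[(17/55)·log₂(17/55) + (2/5)·log₂(2/5) + (8/55)·log₂(8/55) + (8/55)·log₂(8/55)]
  = 0.52357 + 0.52877 + 0.40456 + 0.40456 = 1.8615 bits

Marginal of Y (column sums):
  P(Y=0) = 8/55 + 1/11 + 3/55 + 1/11 = 21/55
  P(Y=1) = 9/55 + 17/55 + 1/11 + 3/55 = 34/55
H(X|Y) = Σ_y P(y)·H(X|Y=y):
  Y=0: P(Y=0) = 21/55, P(X|Y=0) = (8/21, 5/21, 1/7, 5/21) → H(X|Y=0) = 1.91736
  Y=1: P(Y=1) = 34/55, P(X|Y=1) = (9/34, 1/2, 5/34, 3/34) → H(X|Y=1) = 1.72332
H(X|Y) = (21/55)·1.91736 + (34/55)·1.72332 = 1.7974 bits

I(X;Y) = H(X) - H(X|Y) = 1.8615 - 1.7974 = 0.0641 bits

Cross-check via I(X;Y) = H(X) + H(Y) - H(X,Y): computing H(Y) from the column sums and H(X,Y) from the 8 cells in the same way gives H(Y) = 0.9593 bits and H(X,Y) = 2.7567 bits, so
I(X;Y) = 1.8615 + 0.9593 - 2.7567 = 0.0641 bits ✓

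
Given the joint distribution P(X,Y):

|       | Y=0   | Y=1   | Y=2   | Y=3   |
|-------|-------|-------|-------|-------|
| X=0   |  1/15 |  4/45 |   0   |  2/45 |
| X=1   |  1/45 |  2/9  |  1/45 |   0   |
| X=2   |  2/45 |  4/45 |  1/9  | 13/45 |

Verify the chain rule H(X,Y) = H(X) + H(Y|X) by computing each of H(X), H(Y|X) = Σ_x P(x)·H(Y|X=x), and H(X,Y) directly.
H(X) = 1.4566 bits, H(Y|X) = 1.4200 bits, H(X,Y) = 2.8765 bits

Marginal of X (row sums):
  P(X=0) = 1/15 + 4/45 + 0 + 2/45 = 1/5
  P(X=1) = 1/45 + 2/9 + 1/45 + 0 = 4/15
  P(X=2) = 2/45 + 4/45 + 1/9 + 13/45 = 8/15
H(X) = -[(1/5)·log₂(1/5) + (4/15)·log₂(4/15) + (8/15)·log₂(8/15)]
  = 0.46439 + 0.50850 + 0.48367 = 1.4566 bits

H(Y|X) = Σ_x P(x)·H(Y|X=x):
  X=0: P(X=0) = 1/5, P(Y|X=0) = (1/3, 4/9, 0, 2/9) → H(Y|X=0) = 1.53049
  X=1: P(X=1) = 4/15, P(Y|X=1) = (1/12, 5/6, 1/12, 0) → H(Y|X=1) = 0.81669
  X=2: P(X=2) = 8/15, P(Y|X=2) = (1/12, 1/6, 5/24, 13/24) → H(Y|X=2) = 1.68016
H(Y|X) = (1/5)·1.53049 + (4/15)·0.81669 + (8/15)·1.68016 = 1.4200 bits

H(X,Y) = -Σ_{x,y} P(x,y) log₂ P(x,y). Per-cell terms -P(x,y)·log₂P(x,y):
  X=0: 0.26046, 0.31039, 0.00000, 0.19964
  X=1: 0.12204, 0.48221, 0.12204, 0.00000
  X=2: 0.19964, 0.31039, 0.35221, 0.51752
  (cells with P = 0 contribute 0)
Sum of the 12 terms: H(X,Y) = 2.8765 bits

Chain rule check:
  H(X) + H(Y|X) = 1.4566 + 1.4200 = 2.8766 bits
  H(X,Y) = 2.8765 bits
✓ Chain rule verified (Δ = 0.0001 is 4-dp rounding noise: each of the three values was rounded independently).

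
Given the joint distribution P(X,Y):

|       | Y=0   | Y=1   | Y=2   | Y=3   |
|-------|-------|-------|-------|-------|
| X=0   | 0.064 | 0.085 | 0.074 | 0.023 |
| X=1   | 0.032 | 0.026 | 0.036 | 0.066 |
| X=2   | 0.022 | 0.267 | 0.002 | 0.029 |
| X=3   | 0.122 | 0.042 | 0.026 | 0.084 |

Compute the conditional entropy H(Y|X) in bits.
1.5233 bits

H(Y|X) = H(X,Y) - H(X)

H(X,Y) = -Σ_{x,y} P(x,y) log₂ P(x,y). Per-cell terms -P(x,y)·log₂P(x,y):
  X=0: 0.25381, 0.30229, 0.27797, 0.12517
  X=1: 0.15891, 0.13690, 0.17265, 0.25881
  X=2: 0.12114, 0.50866, 0.01793, 0.14813
  X=3: 0.37028, 0.19209, 0.13690, 0.30017
Sum of the 16 terms: H(X,Y) = 3.4818 bits

Marginal of X (row sums):
  P(X=0) = 0.064 + 0.085 + 0.074 + 0.023 = 0.246
  P(X=1) = 0.032 + 0.026 + 0.036 + 0.066 = 0.160
  P(X=2) = 0.022 + 0.267 + 0.002 + 0.029 = 0.320
  P(X=3) = 0.122 + 0.042 + 0.026 + 0.084 = 0.274
H(X) = -[0.246·log₂(0.246) + 0.160·log₂(0.160) + 0.320·log₂(0.320) + 0.274·log₂(0.274)]
  = 0.49772 + 0.42302 + 0.52603 + 0.51176 = 1.9585 bits

H(Y|X) = H(X,Y) - H(X) = 3.4818 - 1.9585 = 1.5233 bits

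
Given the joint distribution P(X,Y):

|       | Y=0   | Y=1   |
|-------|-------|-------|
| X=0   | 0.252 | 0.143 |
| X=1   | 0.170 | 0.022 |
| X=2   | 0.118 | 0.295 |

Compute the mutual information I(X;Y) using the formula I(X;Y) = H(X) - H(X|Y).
0.1673 bits

I(X;Y) = H(X) - H(X|Y)

Marginal of X (row sums):
  P(X=0) = 0.252 + 0.143 = 0.395
  P(X=1) = 0.170 + 0.022 = 0.192
  P(X=2) = 0.118 + 0.295 = 0.413
H(X) = -[0.395·log₂(0.395) + 0.192·log₂(0.192) + 0.413·log₂(0.413)]
  = 0.529330 + 0.457118 + 0.526900 = 1.51335 bits

Marginal of Y (column sums):
  P(Y=0) = 0.252 + 0.170 + 0.118 = 0.540
  P(Y=1) = 0.143 + 0.022 + 0.295 = 0.460
H(X|Y) = Σ_y P(y)·H(X|Y=y):
  Y=0: P(Y=0) = 0.540, P(X|Y=0) = (7/15, 17/54, 59/270) → H(X|Y=0) = 1.517514
  Y=1: P(Y=1) = 0.460, P(X|Y=1) = (143/460, 11/230, 59/92) → H(X|Y=1) = 1.144800
H(X|Y) = 0.540·1.517514 + 0.460·1.144800 = 1.34607 bits

I(X;Y) = H(X) - H(X|Y) = 1.51335 - 1.34607 = 0.1673 bits

Cross-check via I(X;Y) = H(X) + H(Y) - H(X,Y): computing H(Y) from the column sums and H(X,Y) from the 6 cells in the same way gives H(Y) = 0.99538 bits and H(X,Y) = 2.34144 bits, so
I(X;Y) = 1.51335 + 0.99538 - 2.34144 = 0.1673 bits ✓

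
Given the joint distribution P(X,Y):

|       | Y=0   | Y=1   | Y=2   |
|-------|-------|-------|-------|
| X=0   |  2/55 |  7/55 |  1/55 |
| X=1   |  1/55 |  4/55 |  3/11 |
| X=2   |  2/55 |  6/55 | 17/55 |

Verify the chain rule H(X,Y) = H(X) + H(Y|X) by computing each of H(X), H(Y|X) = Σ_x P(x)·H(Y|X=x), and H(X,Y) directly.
H(X) = 1.4949 bits, H(Y|X) = 1.1001 bits, H(X,Y) = 2.5950 bits

Marginal of X (row sums):
  P(X=0) = 2/55 + 7/55 + 1/55 = 2/11
  P(X=1) = 1/55 + 4/55 + 3/11 = 4/11
  P(X=2) = 2/55 + 6/55 + 17/55 = 5/11
H(X) = -[(2/11)·log₂(2/11) + (4/11)·log₂(4/11) + (5/11)·log₂(5/11)]
  = 0.4472 + 0.5307 + 0.5170 = 1.4949 bits

H(Y|X) = Σ_x P(x)·H(Y|X=x):
  X=0: P(X=0) = 2/11, P(Y|X=0) = (1/5, 7/10, 1/10) → H(Y|X=0) = 1.1568
  X=1: P(X=1) = 4/11, P(Y|X=1) = (1/20, 1/5, 3/4) → H(Y|X=1) = 0.9918
  X=2: P(X=2) = 5/11, P(Y|X=2) = (2/25, 6/25, 17/25) → H(Y|X=2) = 1.1640
H(Y|X) = (2/11)·1.1568 + (4/11)·0.9918 + (5/11)·1.1640 = 1.1001 bits

H(X,Y) = -Σ_{x,y} P(x,y) log₂ P(x,y). Per-cell terms -P(x,y)·log₂P(x,y):
  X=0: 0.1739, 0.3785, 0.1051
  X=1: 0.1051, 0.2750, 0.5112
  X=2: 0.1739, 0.3487, 0.5236
Sum of the 9 terms: H(X,Y) = 2.5950 bits

Chain rule check:
  H(X) + H(Y|X) = 1.4949 + 1.1001 = 2.5950 bits
  H(X,Y) = 2.5950 bits
✓ Chain rule verified.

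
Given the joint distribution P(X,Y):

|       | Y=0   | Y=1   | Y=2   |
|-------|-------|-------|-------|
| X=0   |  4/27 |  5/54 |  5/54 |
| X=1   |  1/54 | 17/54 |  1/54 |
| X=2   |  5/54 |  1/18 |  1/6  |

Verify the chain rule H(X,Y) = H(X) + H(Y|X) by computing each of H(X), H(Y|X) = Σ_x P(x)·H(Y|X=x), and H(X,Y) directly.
H(X) = 1.5835 bits, H(Y|X) = 1.1788 bits, H(X,Y) = 2.7623 bits

Marginal of X (row sums):
  P(X=0) = 4/27 + 5/54 + 5/54 = 1/3
  P(X=1) = 1/54 + 17/54 + 1/54 = 19/54
  P(X=2) = 5/54 + 1/18 + 1/6 = 17/54
H(X) = -[(1/3)·log₂(1/3) + (19/54)·log₂(19/54) + (17/54)·log₂(17/54)]
  = 0.52832 + 0.53023 + 0.52493 = 1.5835 bits

H(Y|X) = Σ_x P(x)·H(Y|X=x):
  X=0: P(X=0) = 1/3, P(Y|X=0) = (4/9, 5/18, 5/18) → H(Y|X=0) = 1.54663
  X=1: P(X=1) = 19/54, P(Y|X=1) = (1/19, 17/19, 1/19) → H(Y|X=1) = 0.59072
  X=2: P(X=2) = 17/54, P(Y|X=2) = (5/17, 3/17, 9/17) → H(Y|X=2) = 1.44665
H(Y|X) = (1/3)·1.54663 + (19/54)·0.59072 + (17/54)·1.44665 = 1.1788 bits

H(X,Y) = -Σ_{x,y} P(x,y) log₂ P(x,y). Per-cell terms -P(x,y)·log₂P(x,y):
  X=0: 0.40813, 0.31787, 0.31787
  X=1: 0.10657, 0.52493, 0.10657
  X=2: 0.31787, 0.23166, 0.43083
Sum of the 9 terms: H(X,Y) = 2.7623 bits

Chain rule check:
  H(X) + H(Y|X) = 1.5835 + 1.1788 = 2.7623 bits
  H(X,Y) = 2.7623 bits
✓ Chain rule verified.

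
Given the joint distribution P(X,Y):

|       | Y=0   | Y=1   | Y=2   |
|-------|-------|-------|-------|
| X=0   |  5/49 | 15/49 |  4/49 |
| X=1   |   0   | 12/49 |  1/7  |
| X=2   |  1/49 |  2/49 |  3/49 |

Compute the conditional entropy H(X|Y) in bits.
1.2664 bits

H(X|Y) = H(X,Y) - H(Y)

H(X,Y) = -Σ_{x,y} P(x,y) log₂ P(x,y). Per-cell terms -P(x,y)·log₂P(x,y):
  X=0: 0.335998, 0.522802, 0.295078
  X=1: 0.000000, 0.497081, 0.401051
  X=2: 0.114586, 0.188356, 0.246719
  (cells with P = 0 contribute 0)
Sum of the 9 terms: H(X,Y) = 2.60167 bits

Marginal of Y (column sums):
  P(Y=0) = 5/49 + 0 + 1/49 = 6/49
  P(Y=1) = 15/49 + 12/49 + 2/49 = 29/49
  P(Y=2) = 4/49 + 1/7 + 3/49 = 2/7
H(Y) = -[(6/49)·log₂(6/49) + (29/49)·log₂(29/49) + (2/7)·log₂(2/7)]
  = 0.370989 + 0.447860 + 0.516387 = 1.33524 bits

H(X|Y) = H(X,Y) - H(Y) = 2.60167 - 1.33524 = 1.2664 bits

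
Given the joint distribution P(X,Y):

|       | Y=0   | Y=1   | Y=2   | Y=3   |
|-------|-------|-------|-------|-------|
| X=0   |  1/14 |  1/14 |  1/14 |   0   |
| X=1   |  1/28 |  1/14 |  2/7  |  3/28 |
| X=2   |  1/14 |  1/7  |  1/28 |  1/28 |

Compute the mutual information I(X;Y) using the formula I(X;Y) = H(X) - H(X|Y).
0.2459 bits

I(X;Y) = H(X) - H(X|Y)

Marginal of X (row sums):
  P(X=0) = 1/14 + 1/14 + 1/14 + 0 = 3/14
  P(X=1) = 1/28 + 1/14 + 2/7 + 3/28 = 1/2
  P(X=2) = 1/14 + 1/7 + 1/28 + 1/28 = 2/7
H(X) = -[(3/14)·log₂(3/14) + (1/2)·log₂(1/2) + (2/7)·log₂(2/7)]
  = 0.4762 + 0.5000 + 0.5164 = 1.4926 bits

Marginal of Y (column sums):
  P(Y=0) = 1/14 + 1/28 + 1/14 = 5/28
  P(Y=1) = 1/14 + 1/14 + 1/7 = 2/7
  P(Y=2) = 1/14 + 2/7 + 1/28 = 11/28
  P(Y=3) = 0 + 3/28 + 1/28 = 1/7
H(X|Y) = Σ_y P(y)·H(X|Y=y):
  Y=0: P(Y=0) = 5/28, P(X|Y=0) = (2/5, 1/5, 2/5) → H(X|Y=0) = 1.5219
  Y=1: P(Y=1) = 2/7, P(X|Y=1) = (1/4, 1/4, 1/2) → H(X|Y=1) = 1.5000
  Y=2: P(Y=2) = 11/28, P(X|Y=2) = (2/11, 8/11, 1/11) → H(X|Y=2) = 1.0958
  Y=3: P(Y=3) = 1/7, P(X|Y=3) = (0, 3/4, 1/4) → H(X|Y=3) = 0.8113
H(X|Y) = (5/28)·1.5219 + (2/7)·1.5000 + (11/28)·1.0958 + (1/7)·0.8113 = 1.2467 bits

I(X;Y) = H(X) - H(X|Y) = 1.4926 - 1.2467 = 0.2459 bits

Cross-check via I(X;Y) = H(X) + H(Y) - H(X,Y): computing H(Y) from the column sums and H(X,Y) from the 12 cells in the same way gives H(Y) = 1.8908 bits and H(X,Y) = 3.1375 bits, so
I(X;Y) = 1.4926 + 1.8908 - 3.1375 = 0.2459 bits ✓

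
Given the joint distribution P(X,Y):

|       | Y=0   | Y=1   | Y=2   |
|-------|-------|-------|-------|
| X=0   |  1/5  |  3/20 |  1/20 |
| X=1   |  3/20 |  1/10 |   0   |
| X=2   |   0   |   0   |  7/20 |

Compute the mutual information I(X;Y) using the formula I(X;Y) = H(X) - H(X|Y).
0.7539 bits

I(X;Y) = H(X) - H(X|Y)

Marginal of X (row sums):
  P(X=0) = 1/5 + 3/20 + 1/20 = 2/5
  P(X=1) = 3/20 + 1/10 + 0 = 1/4
  P(X=2) = 0 + 0 + 7/20 = 7/20
H(X) = -[(2/5)·log₂(2/5) + (1/4)·log₂(1/4) + (7/20)·log₂(7/20)]
  = 0.5288 + 0.5000 + 0.5301 = 1.5589 bits

Marginal of Y (column sums):
  P(Y=0) = 1/5 + 3/20 + 0 = 7/20
  P(Y=1) = 3/20 + 1/10 + 0 = 1/4
  P(Y=2) = 1/20 + 0 + 7/20 = 2/5
H(X|Y) = Σ_y P(y)·H(X|Y=y):
  Y=0: P(Y=0) = 7/20, P(X|Y=0) = (4/7, 3/7, 0) → H(X|Y=0) = 0.9852
  Y=1: P(Y=1) = 1/4, P(X|Y=1) = (3/5, 2/5, 0) → H(X|Y=1) = 0.9710
  Y=2: P(Y=2) = 2/5, P(X|Y=2) = (1/8, 0, 7/8) → H(X|Y=2) = 0.5436
H(X|Y) = (7/20)·0.9852 + (1/4)·0.9710 + (2/5)·0.5436 = 0.8050 bits

I(X;Y) = H(X) - H(X|Y) = 1.5589 - 0.8050 = 0.7539 bits

Cross-check via I(X;Y) = H(X) + H(Y) - H(X,Y): computing H(Y) from the column sums and H(X,Y) from the 9 cells in the same way gives H(Y) = 1.5589 bits and H(X,Y) = 2.3639 bits, so
I(X;Y) = 1.5589 + 1.5589 - 2.3639 = 0.7539 bits ✓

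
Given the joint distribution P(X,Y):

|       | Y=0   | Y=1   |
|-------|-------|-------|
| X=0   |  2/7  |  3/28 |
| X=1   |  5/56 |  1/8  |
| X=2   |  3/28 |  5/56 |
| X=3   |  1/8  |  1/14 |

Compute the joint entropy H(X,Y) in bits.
2.8513 bits

H(X,Y) = -Σ_{x,y} P(x,y) log₂ P(x,y). Per-cell terms -P(x,y)·log₂P(x,y):
  X=0: 0.51639, 0.34526
  X=1: 0.31120, 0.37500
  X=2: 0.34526, 0.31120
  X=3: 0.37500, 0.27195
Sum of the 8 terms: H(X,Y) = 2.8513 bits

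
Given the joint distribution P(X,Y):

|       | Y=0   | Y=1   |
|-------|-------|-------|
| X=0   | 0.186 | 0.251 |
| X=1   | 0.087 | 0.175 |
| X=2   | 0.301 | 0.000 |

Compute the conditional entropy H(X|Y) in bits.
1.2357 bits

H(X|Y) = H(X,Y) - H(Y)

H(X,Y) = -Σ_{x,y} P(x,y) log₂ P(x,y). Per-cell terms -P(x,y)·log₂P(x,y):
  X=0: 0.45135, 0.50055
  X=1: 0.30649, 0.44005
  X=2: 0.52138, 0.00000
  (cells with P = 0 contribute 0)
Sum of the 6 terms: H(X,Y) = 2.2198 bits

Marginal of Y (column sums):
  P(Y=0) = 0.186 + 0.087 + 0.301 = 0.574
  P(Y=1) = 0.251 + 0.175 + 0.000 = 0.426
H(Y) = -[0.574·log₂(0.574) + 0.426·log₂(0.426)]
  = 0.45970 + 0.52444 = 0.9841 bits

H(X|Y) = H(X,Y) - H(Y) = 2.2198 - 0.9841 = 1.2357 bits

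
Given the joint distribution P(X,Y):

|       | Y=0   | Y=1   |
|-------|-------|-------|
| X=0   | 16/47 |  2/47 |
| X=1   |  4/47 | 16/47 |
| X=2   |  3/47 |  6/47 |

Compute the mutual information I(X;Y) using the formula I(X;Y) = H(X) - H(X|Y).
0.3239 bits

I(X;Y) = H(X) - H(X|Y)

Marginal of X (row sums):
  P(X=0) = 16/47 + 2/47 = 18/47
  P(X=1) = 4/47 + 16/47 = 20/47
  P(X=2) = 3/47 + 6/47 = 9/47
H(X) = -[(18/47)·log₂(18/47) + (20/47)·log₂(20/47) + (9/47)·log₂(9/47)]
  = 0.53030 + 0.52454 + 0.45664 = 1.5115 bits

Marginal of Y (column sums):
  P(Y=0) = 16/47 + 4/47 + 3/47 = 23/47
  P(Y=1) = 2/47 + 16/47 + 6/47 = 24/47
H(X|Y) = Σ_y P(y)·H(X|Y=y):
  Y=0: P(Y=0) = 23/47, P(X|Y=0) = (16/23, 4/23, 3/23) → H(X|Y=0) = 1.18639
  Y=1: P(Y=1) = 24/47, P(X|Y=1) = (1/12, 2/3, 1/4) → H(X|Y=1) = 1.18872
H(X|Y) = (23/47)·1.18639 + (24/47)·1.18872 = 1.1876 bits

I(X;Y) = H(X) - H(X|Y) = 1.5115 - 1.1876 = 0.3239 bits

Cross-check via I(X;Y) = H(X) + H(Y) - H(X,Y): computing H(Y) from the column sums and H(X,Y) from the 6 cells in the same way gives H(Y) = 0.9997 bits and H(X,Y) = 2.1873 bits, so
I(X;Y) = 1.5115 + 0.9997 - 2.1873 = 0.3239 bits ✓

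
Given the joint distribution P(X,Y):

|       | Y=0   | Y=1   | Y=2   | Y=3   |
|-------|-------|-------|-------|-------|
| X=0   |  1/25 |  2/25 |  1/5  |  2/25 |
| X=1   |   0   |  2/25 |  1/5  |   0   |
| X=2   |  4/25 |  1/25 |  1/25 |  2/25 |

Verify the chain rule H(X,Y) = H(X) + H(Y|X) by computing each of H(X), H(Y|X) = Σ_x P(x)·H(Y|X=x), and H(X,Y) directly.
H(X) = 1.5690 bits, H(Y|X) = 1.5061 bits, H(X,Y) = 3.0751 bits

Marginal of X (row sums):
  P(X=0) = 1/25 + 2/25 + 1/5 + 2/25 = 2/5
  P(X=1) = 0 + 2/25 + 1/5 + 0 = 7/25
  P(X=2) = 4/25 + 1/25 + 1/25 + 2/25 = 8/25
H(X) = -[(2/5)·log₂(2/5) + (7/25)·log₂(7/25) + (8/25)·log₂(8/25)]
  = 0.52877 + 0.51422 + 0.52603 = 1.5690 bits

H(Y|X) = Σ_x P(x)·H(Y|X=x):
  X=0: P(X=0) = 2/5, P(Y|X=0) = (1/10, 1/5, 1/2, 1/5) → H(Y|X=0) = 1.76096
  X=1: P(X=1) = 7/25, P(Y|X=1) = (0, 2/7, 5/7, 0) → H(Y|X=1) = 0.86312
  X=2: P(X=2) = 8/25, P(Y|X=2) = (1/2, 1/8, 1/8, 1/4) → H(Y|X=2) = 1.75000
H(Y|X) = (2/5)·1.76096 + (7/25)·0.86312 + (8/25)·1.75000 = 1.5061 bits

H(X,Y) = -Σ_{x,y} P(x,y) log₂ P(x,y). Per-cell terms -P(x,y)·log₂P(x,y):
  X=0: 0.18575, 0.29151, 0.46439, 0.29151
  X=1: 0.00000, 0.29151, 0.46439, 0.00000
  X=2: 0.42302, 0.18575, 0.18575, 0.29151
  (cells with P = 0 contribute 0)
Sum of the 12 terms: H(X,Y) = 3.0751 bits

Chain rule check:
  H(X) + H(Y|X) = 1.5690 + 1.5061 = 3.0751 bits
  H(X,Y) = 3.0751 bits
✓ Chain rule verified.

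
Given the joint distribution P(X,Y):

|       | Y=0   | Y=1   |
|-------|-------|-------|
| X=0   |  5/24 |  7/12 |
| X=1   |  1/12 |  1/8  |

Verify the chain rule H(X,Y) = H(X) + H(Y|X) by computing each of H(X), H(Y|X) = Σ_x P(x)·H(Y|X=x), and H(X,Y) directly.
H(X) = 0.7383 bits, H(Y|X) = 0.8605 bits, H(X,Y) = 1.5988 bits

Marginal of X (row sums):
  P(X=0) = 5/24 + 7/12 = 19/24
  P(X=1) = 1/12 + 1/8 = 5/24
H(X) = -[(19/24)·log₂(19/24) + (5/24)·log₂(5/24)]
  = 0.26682 + 0.47147 = 0.7383 bits

H(Y|X) = Σ_x P(x)·H(Y|X=x):
  X=0: P(X=0) = 19/24, P(Y|X=0) = (5/19, 14/19) → H(Y|X=0) = 0.83147
  X=1: P(X=1) = 5/24, P(Y|X=1) = (2/5, 3/5) → H(Y|X=1) = 0.97095
H(Y|X) = (19/24)·0.83147 + (5/24)·0.97095 = 0.8605 bits

H(X,Y) = -Σ_{x,y} P(x,y) log₂ P(x,y). Per-cell terms -P(x,y)·log₂P(x,y):
  X=0: 0.47147, 0.45360
  X=1: 0.29875, 0.37500
Sum of the 4 terms: H(X,Y) = 1.5988 bits

Chain rule check:
  H(X) + H(Y|X) = 0.7383 + 0.8605 = 1.5988 bits
  H(X,Y) = 1.5988 bits
✓ Chain rule verified.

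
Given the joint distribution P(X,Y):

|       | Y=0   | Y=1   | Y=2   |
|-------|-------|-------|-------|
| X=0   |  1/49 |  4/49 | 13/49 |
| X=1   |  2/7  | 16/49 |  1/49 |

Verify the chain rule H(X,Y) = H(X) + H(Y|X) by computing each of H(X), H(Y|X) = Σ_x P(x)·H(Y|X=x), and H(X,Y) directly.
H(X) = 0.9486 bits, H(Y|X) = 1.1271 bits, H(X,Y) = 2.0758 bits

Marginal of X (row sums):
  P(X=0) = 1/49 + 4/49 + 13/49 = 18/49
  P(X=1) = 2/7 + 16/49 + 1/49 = 31/49
H(X) = -[(18/49)·log₂(18/49) + (31/49)·log₂(31/49)]
  = 0.53074 + 0.41788 = 0.9486 bits

H(Y|X) = Σ_x P(x)·H(Y|X=x):
  X=0: P(X=0) = 18/49, P(Y|X=0) = (1/18, 2/9, 13/18) → H(Y|X=0) = 1.05294
  X=1: P(X=1) = 31/49, P(Y|X=1) = (14/31, 16/31, 1/31) → H(Y|X=1) = 1.17023
H(Y|X) = (18/49)·1.05294 + (31/49)·1.17023 = 1.1271 bits

H(X,Y) = -Σ_{x,y} P(x,y) log₂ P(x,y). Per-cell terms -P(x,y)·log₂P(x,y):
  X=0: 0.11459, 0.29508, 0.50787
  X=1: 0.51639, 0.52725, 0.11459
Sum of the 6 terms: H(X,Y) = 2.0758 bits

Chain rule check:
  H(X) + H(Y|X) = 0.9486 + 1.1271 = 2.0757 bits
  H(X,Y) = 2.0758 bits
✓ Chain rule verified (Δ = 0.0001 is 4-dp rounding noise: each of the three values was rounded independently).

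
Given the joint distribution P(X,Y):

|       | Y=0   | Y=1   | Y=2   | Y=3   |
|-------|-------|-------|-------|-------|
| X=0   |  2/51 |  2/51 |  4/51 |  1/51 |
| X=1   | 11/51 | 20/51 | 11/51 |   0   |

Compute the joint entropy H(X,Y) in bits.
2.2500 bits

H(X,Y) = -Σ_{x,y} P(x,y) log₂ P(x,y). Per-cell terms -P(x,y)·log₂P(x,y):
  X=0: 0.183232, 0.183232, 0.288033, 0.111224
  X=1: 0.477312, 0.529607, 0.477312, 0.000000
  (cells with P = 0 contribute 0)
Sum of the 8 terms: H(X,Y) = 2.2500 bits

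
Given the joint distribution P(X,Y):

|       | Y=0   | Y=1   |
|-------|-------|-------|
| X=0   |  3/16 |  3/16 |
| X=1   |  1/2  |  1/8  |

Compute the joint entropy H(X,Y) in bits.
1.7806 bits

H(X,Y) = -Σ_{x,y} P(x,y) log₂ P(x,y). Per-cell terms -P(x,y)·log₂P(x,y):
  X=0: 0.4528, 0.4528
  X=1: 0.5000, 0.3750
Sum of the 4 terms: H(X,Y) = 1.7806 bits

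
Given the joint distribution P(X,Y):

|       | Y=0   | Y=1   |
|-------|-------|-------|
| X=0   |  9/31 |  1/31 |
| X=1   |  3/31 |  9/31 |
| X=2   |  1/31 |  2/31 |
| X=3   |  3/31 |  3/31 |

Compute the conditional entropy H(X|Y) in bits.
1.5897 bits

H(X|Y) = H(X,Y) - H(Y)

H(X,Y) = -Σ_{x,y} P(x,y) log₂ P(x,y). Per-cell terms -P(x,y)·log₂P(x,y):
  X=0: 0.518014, 0.159813
  X=1: 0.326055, 0.518014
  X=2: 0.159813, 0.255109
  X=3: 0.326055, 0.326055
Sum of the 8 terms: H(X,Y) = 2.58893 bits

Marginal of Y (column sums):
  P(Y=0) = 9/31 + 3/31 + 1/31 + 3/31 = 16/31
  P(Y=1) = 1/31 + 9/31 + 2/31 + 3/31 = 15/31
H(Y) = -[(16/31)·log₂(16/31) + (15/31)·log₂(15/31)]
  = 0.492488 + 0.506761 = 0.99925 bits

H(X|Y) = H(X,Y) - H(Y) = 2.58893 - 0.99925 = 1.5897 bits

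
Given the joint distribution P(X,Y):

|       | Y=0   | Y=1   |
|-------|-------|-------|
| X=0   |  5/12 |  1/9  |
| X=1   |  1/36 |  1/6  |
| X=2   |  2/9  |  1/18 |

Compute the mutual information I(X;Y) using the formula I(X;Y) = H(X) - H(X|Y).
0.2108 bits

I(X;Y) = H(X) - H(X|Y)

Marginal of X (row sums):
  P(X=0) = 5/12 + 1/9 = 19/36
  P(X=1) = 1/36 + 1/6 = 7/36
  P(X=2) = 2/9 + 1/18 = 5/18
H(X) = -[(19/36)·log₂(19/36) + (7/36)·log₂(7/36) + (5/18)·log₂(5/18)]
  = 0.4866 + 0.4594 + 0.5133 = 1.4593 bits

Marginal of Y (column sums):
  P(Y=0) = 5/12 + 1/36 + 2/9 = 2/3
  P(Y=1) = 1/9 + 1/6 + 1/18 = 1/3
H(X|Y) = Σ_y P(y)·H(X|Y=y):
  Y=0: P(Y=0) = 2/3, P(X|Y=0) = (5/8, 1/24, 1/3) → H(X|Y=0) = 1.1432
  Y=1: P(Y=1) = 1/3, P(X|Y=1) = (1/3, 1/2, 1/6) → H(X|Y=1) = 1.4591
H(X|Y) = (2/3)·1.1432 + (1/3)·1.4591 = 1.2485 bits

I(X;Y) = H(X) - H(X|Y) = 1.4593 - 1.2485 = 0.2108 bits

Cross-check via I(X;Y) = H(X) + H(Y) - H(X,Y): computing H(Y) from the column sums and H(X,Y) from the 6 cells in the same way gives H(Y) = 0.9183 bits and H(X,Y) = 2.1668 bits, so
I(X;Y) = 1.4593 + 0.9183 - 2.1668 = 0.2108 bits ✓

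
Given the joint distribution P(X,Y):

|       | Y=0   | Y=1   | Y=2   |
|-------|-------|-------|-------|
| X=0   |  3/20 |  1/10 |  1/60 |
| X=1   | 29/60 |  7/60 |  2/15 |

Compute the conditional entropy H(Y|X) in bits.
1.2607 bits

H(Y|X) = H(X,Y) - H(X)

H(X,Y) = -Σ_{x,y} P(x,y) log₂ P(x,y). Per-cell terms -P(x,y)·log₂P(x,y):
  X=0: 0.410545, 0.332193, 0.098448
  X=1: 0.506973, 0.361612, 0.387585
Sum of the 6 terms: H(X,Y) = 2.09736 bits

Marginal of X (row sums):
  P(X=0) = 3/20 + 1/10 + 1/60 = 4/15
  P(X=1) = 29/60 + 7/60 + 2/15 = 11/15
H(X) = -[(4/15)·log₂(4/15) + (11/15)·log₂(11/15)]
  = 0.508504 + 0.328137 = 0.83664 bits

H(Y|X) = H(X,Y) - H(X) = 2.09736 - 0.83664 = 1.2607 bits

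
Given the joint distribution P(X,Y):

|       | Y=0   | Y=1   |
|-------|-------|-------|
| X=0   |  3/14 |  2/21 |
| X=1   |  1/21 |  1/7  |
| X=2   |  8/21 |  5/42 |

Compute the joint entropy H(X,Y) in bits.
2.3054 bits

H(X,Y) = -Σ_{x,y} P(x,y) log₂ P(x,y). Per-cell terms -P(x,y)·log₂P(x,y):
  X=0: 0.476227, 0.323078
  X=1: 0.209158, 0.401051
  X=2: 0.530407, 0.365523
Sum of the 6 terms: H(X,Y) = 2.3054 bits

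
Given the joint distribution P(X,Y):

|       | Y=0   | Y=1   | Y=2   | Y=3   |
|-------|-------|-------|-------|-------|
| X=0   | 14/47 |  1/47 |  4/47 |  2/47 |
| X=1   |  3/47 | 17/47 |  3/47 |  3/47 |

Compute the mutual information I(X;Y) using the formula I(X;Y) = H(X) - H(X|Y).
0.3801 bits

I(X;Y) = H(X) - H(X|Y)

Marginal of X (row sums):
  P(X=0) = 14/47 + 1/47 + 4/47 + 2/47 = 21/47
  P(X=1) = 3/47 + 17/47 + 3/47 + 3/47 = 26/47
H(X) = -[(21/47)·log₂(21/47) + (26/47)·log₂(26/47)]
  = 0.519313 + 0.472508 = 0.99182 bits

Marginal of Y (column sums):
  P(Y=0) = 14/47 + 3/47 = 17/47
  P(Y=1) = 1/47 + 17/47 = 18/47
  P(Y=2) = 4/47 + 3/47 = 7/47
  P(Y=3) = 2/47 + 3/47 = 5/47
H(X|Y) = Σ_y P(y)·H(X|Y=y):
  Y=0: P(Y=0) = 17/47, P(X|Y=0) = (14/17, 3/17) → H(X|Y=0) = 0.672295
  Y=1: P(Y=1) = 18/47, P(X|Y=1) = (1/18, 17/18) → H(X|Y=1) = 0.309543
  Y=2: P(Y=2) = 7/47, P(X|Y=2) = (4/7, 3/7) → H(X|Y=2) = 0.985228
  Y=3: P(Y=3) = 5/47, P(X|Y=3) = (2/5, 3/5) → H(X|Y=3) = 0.970951
H(X|Y) = (17/47)·0.672295 + (18/47)·0.309543 + (7/47)·0.985228 + (5/47)·0.970951 = 0.61175 bits

I(X;Y) = H(X) - H(X|Y) = 0.99182 - 0.61175 = 0.3801 bits

Cross-check via I(X;Y) = H(X) + H(Y) - H(X,Y): computing H(Y) from the column sums and H(X,Y) from the 8 cells in the same way gives H(Y) = 1.81402 bits and H(X,Y) = 2.42577 bits, so
I(X;Y) = 0.99182 + 1.81402 - 2.42577 = 0.3801 bits ✓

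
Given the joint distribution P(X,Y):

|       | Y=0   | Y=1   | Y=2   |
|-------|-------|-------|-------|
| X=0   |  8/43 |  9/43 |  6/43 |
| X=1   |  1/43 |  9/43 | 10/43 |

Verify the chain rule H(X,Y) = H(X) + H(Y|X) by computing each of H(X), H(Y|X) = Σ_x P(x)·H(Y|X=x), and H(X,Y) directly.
H(X) = 0.9965 bits, H(Y|X) = 1.4115 bits, H(X,Y) = 2.4079 bits

Marginal of X (row sums):
  P(X=0) = 8/43 + 9/43 + 6/43 = 23/43
  P(X=1) = 1/43 + 9/43 + 10/43 = 20/43
H(X) = -[(23/43)·log₂(23/43) + (20/43)·log₂(20/43)]
  = 0.482841 + 0.513645 = 0.9965 bits

H(Y|X) = Σ_x P(x)·H(Y|X=x):
  X=0: P(X=0) = 23/43, P(Y|X=0) = (8/23, 9/23, 6/23) → H(Y|X=0) = 1.565340
  X=1: P(X=1) = 20/43, P(Y|X=1) = (1/20, 9/20, 1/2) → H(Y|X=1) = 1.234498
H(Y|X) = (23/43)·1.565340 + (20/43)·1.234498 = 1.4115 bits

H(X,Y) = -Σ_{x,y} P(x,y) log₂ P(x,y). Per-cell terms -P(x,y)·log₂P(x,y):
  X=0: 0.451398, 0.472257, 0.396461
  X=1: 0.126192, 0.472257, 0.489381
Sum of the 6 terms: H(X,Y) = 2.4079 bits

Chain rule check:
  H(X) + H(Y|X) = 0.9965 + 1.4115 = 2.4080 bits
  H(X,Y) = 2.4079 bits
✓ Chain rule verified (Δ = 0.0001 is 4-dp rounding noise: each of the three values was rounded independently).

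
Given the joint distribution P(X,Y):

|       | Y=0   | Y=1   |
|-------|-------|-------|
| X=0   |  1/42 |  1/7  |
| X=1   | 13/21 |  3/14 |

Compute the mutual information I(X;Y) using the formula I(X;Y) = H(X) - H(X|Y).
0.1563 bits

I(X;Y) = H(X) - H(X|Y)

Marginal of X (row sums):
  P(X=0) = 1/42 + 1/7 = 1/6
  P(X=1) = 13/21 + 3/14 = 5/6
H(X) = -[(1/6)·log₂(1/6) + (5/6)·log₂(5/6)]
  = 0.4308 + 0.2192 = 0.6500 bits

Marginal of Y (column sums):
  P(Y=0) = 1/42 + 13/21 = 9/14
  P(Y=1) = 1/7 + 3/14 = 5/14
H(X|Y) = Σ_y P(y)·H(X|Y=y):
  Y=0: P(Y=0) = 9/14, P(X|Y=0) = (1/27, 26/27) → H(X|Y=0) = 0.2285
  Y=1: P(Y=1) = 5/14, P(X|Y=1) = (2/5, 3/5) → H(X|Y=1) = 0.9710
H(X|Y) = (9/14)·0.2285 + (5/14)·0.9710 = 0.4937 bits

I(X;Y) = H(X) - H(X|Y) = 0.6500 - 0.4937 = 0.1563 bits

Cross-check via I(X;Y) = H(X) + H(Y) - H(X,Y): computing H(Y) from the column sums and H(X,Y) from the 4 cells in the same way gives H(Y) = 0.9403 bits and H(X,Y) = 1.4340 bits, so
I(X;Y) = 0.6500 + 0.9403 - 1.4340 = 0.1563 bits ✓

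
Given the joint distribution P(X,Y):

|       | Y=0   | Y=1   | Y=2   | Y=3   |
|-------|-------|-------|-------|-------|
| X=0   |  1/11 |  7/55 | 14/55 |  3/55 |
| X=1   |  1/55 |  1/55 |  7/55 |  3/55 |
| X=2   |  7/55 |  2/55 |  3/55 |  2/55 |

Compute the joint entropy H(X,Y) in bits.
3.1971 bits

H(X,Y) = -Σ_{x,y} P(x,y) log₂ P(x,y). Per-cell terms -P(x,y)·log₂P(x,y):
  X=0: 0.31449, 0.37851, 0.50247, 0.22889
  X=1: 0.10512, 0.10512, 0.37851, 0.22889
  X=2: 0.37851, 0.17387, 0.22889, 0.17387
Sum of the 12 terms: H(X,Y) = 3.1971 bits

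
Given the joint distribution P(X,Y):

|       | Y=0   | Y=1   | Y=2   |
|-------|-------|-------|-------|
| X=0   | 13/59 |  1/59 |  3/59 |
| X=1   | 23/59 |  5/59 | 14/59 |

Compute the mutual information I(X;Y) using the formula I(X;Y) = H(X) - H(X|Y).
0.0307 bits

I(X;Y) = H(X) - H(X|Y)

Marginal of X (row sums):
  P(X=0) = 13/59 + 1/59 + 3/59 = 17/59
  P(X=1) = 23/59 + 5/59 + 14/59 = 42/59
H(X) = -[(17/59)·log₂(17/59) + (42/59)·log₂(42/59)]
  = 0.5173 + 0.3490 = 0.8663 bits

Marginal of Y (column sums):
  P(Y=0) = 13/59 + 23/59 = 36/59
  P(Y=1) = 1/59 + 5/59 = 6/59
  P(Y=2) = 3/59 + 14/59 = 17/59
H(X|Y) = Σ_y P(y)·H(X|Y=y):
  Y=0: P(Y=0) = 36/59, P(X|Y=0) = (13/36, 23/36) → H(X|Y=0) = 0.9436
  Y=1: P(Y=1) = 6/59, P(X|Y=1) = (1/6, 5/6) → H(X|Y=1) = 0.6500
  Y=2: P(Y=2) = 17/59, P(X|Y=2) = (3/17, 14/17) → H(X|Y=2) = 0.6723
H(X|Y) = (36/59)·0.9436 + (6/59)·0.6500 + (17/59)·0.6723 = 0.8356 bits

I(X;Y) = H(X) - H(X|Y) = 0.8663 - 0.8356 = 0.0307 bits

Cross-check via I(X;Y) = H(X) + H(Y) - H(X,Y): computing H(Y) from the column sums and H(X,Y) from the 6 cells in the same way gives H(Y) = 1.2875 bits and H(X,Y) = 2.1231 bits, so
I(X;Y) = 0.8663 + 1.2875 - 2.1231 = 0.0307 bits ✓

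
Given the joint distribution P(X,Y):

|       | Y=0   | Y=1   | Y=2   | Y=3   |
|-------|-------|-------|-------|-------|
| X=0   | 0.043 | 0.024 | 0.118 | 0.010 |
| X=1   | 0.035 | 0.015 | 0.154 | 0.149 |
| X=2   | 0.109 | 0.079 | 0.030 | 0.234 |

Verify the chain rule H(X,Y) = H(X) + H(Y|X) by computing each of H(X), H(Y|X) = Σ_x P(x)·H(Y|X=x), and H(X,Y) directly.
H(X) = 1.5080 bits, H(Y|X) = 1.6116 bits, H(X,Y) = 3.1196 bits

Marginal of X (row sums):
  P(X=0) = 0.043 + 0.024 + 0.118 + 0.010 = 0.195
  P(X=1) = 0.035 + 0.015 + 0.154 + 0.149 = 0.353
  P(X=2) = 0.109 + 0.079 + 0.030 + 0.234 = 0.452
H(X) = -[0.195·log₂(0.195) + 0.353·log₂(0.353) + 0.452·log₂(0.452)]
  = 0.45990 + 0.53030 + 0.51781 = 1.5080 bits

H(Y|X) = Σ_x P(x)·H(Y|X=x):
  X=0: P(X=0) = 0.195, P(Y|X=0) = (43/195, 8/65, 118/195, 2/39) → H(Y|X=0) = 1.51123
  X=1: P(X=1) = 0.353, P(Y|X=1) = (35/353, 15/353, 154/353, 149/353) → H(Y|X=1) = 1.57154
  X=2: P(X=2) = 0.452, P(Y|X=2) = (109/452, 79/452, 15/226, 117/226) → H(Y|X=2) = 1.68610
H(Y|X) = 0.195·1.51123 + 0.353·1.57154 + 0.452·1.68610 = 1.6116 bits

H(X,Y) = -Σ_{x,y} P(x,y) log₂ P(x,y). Per-cell terms -P(x,y)·log₂P(x,y):
  X=0: 0.19520, 0.12914, 0.36381, 0.06644
  X=1: 0.16928, 0.09088, 0.41565, 0.40925
  X=2: 0.34854, 0.28930, 0.15177, 0.49033
Sum of the 12 terms: H(X,Y) = 3.1196 bits

Chain rule check:
  H(X) + H(Y|X) = 1.5080 + 1.6116 = 3.1196 bits
  H(X,Y) = 3.1196 bits
✓ Chain rule verified.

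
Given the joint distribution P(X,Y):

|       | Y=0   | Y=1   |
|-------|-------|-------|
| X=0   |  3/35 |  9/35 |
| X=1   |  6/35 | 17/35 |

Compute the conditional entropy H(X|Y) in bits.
0.9274 bits

H(X|Y) = H(X,Y) - H(Y)

H(X,Y) = -Σ_{x,y} P(x,y) log₂ P(x,y). Per-cell terms -P(x,y)·log₂P(x,y):
  X=0: 0.3038, 0.5038
  X=1: 0.4362, 0.5060
Sum of the 4 terms: H(X,Y) = 1.7498 bits

Marginal of Y (column sums):
  P(Y=0) = 3/35 + 6/35 = 9/35
  P(Y=1) = 9/35 + 17/35 = 26/35
H(Y) = -[(9/35)·log₂(9/35) + (26/35)·log₂(26/35)]
  = 0.5038 + 0.3186 = 0.8224 bits

H(X|Y) = H(X,Y) - H(Y) = 1.7498 - 0.8224 = 0.9274 bits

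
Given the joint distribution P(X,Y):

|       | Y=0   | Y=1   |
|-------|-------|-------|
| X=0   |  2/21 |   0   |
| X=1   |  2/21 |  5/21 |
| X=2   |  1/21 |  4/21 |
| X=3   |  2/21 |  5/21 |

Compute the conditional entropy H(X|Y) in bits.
1.7017 bits

H(X|Y) = H(X,Y) - H(Y)

H(X,Y) = -Σ_{x,y} P(x,y) log₂ P(x,y). Per-cell terms -P(x,y)·log₂P(x,y):
  X=0: 0.3231, 0.0000
  X=1: 0.3231, 0.4929
  X=2: 0.2092, 0.4557
  X=3: 0.3231, 0.4929
  (cells with P = 0 contribute 0)
Sum of the 8 terms: H(X,Y) = 2.6200 bits

Marginal of Y (column sums):
  P(Y=0) = 2/21 + 2/21 + 1/21 + 2/21 = 1/3
  P(Y=1) = 0 + 5/21 + 4/21 + 5/21 = 2/3
H(Y) = -[(1/3)·log₂(1/3) + (2/3)·log₂(2/3)]
  = 0.5283 + 0.3900 = 0.9183 bits

H(X|Y) = H(X,Y) - H(Y) = 2.6200 - 0.9183 = 1.7017 bits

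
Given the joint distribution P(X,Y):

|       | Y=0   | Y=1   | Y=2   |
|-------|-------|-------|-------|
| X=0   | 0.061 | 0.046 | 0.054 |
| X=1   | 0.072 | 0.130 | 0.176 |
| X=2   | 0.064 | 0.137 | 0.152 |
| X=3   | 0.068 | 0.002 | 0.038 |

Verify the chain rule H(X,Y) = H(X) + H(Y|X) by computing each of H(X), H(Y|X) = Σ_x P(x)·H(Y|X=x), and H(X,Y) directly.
H(X) = 1.8318 bits, H(Y|X) = 1.4638 bits, H(X,Y) = 3.2957 bits

Marginal of X (row sums):
  P(X=0) = 0.061 + 0.046 + 0.054 = 0.161
  P(X=1) = 0.072 + 0.130 + 0.176 = 0.378
  P(X=2) = 0.064 + 0.137 + 0.152 = 0.353
  P(X=3) = 0.068 + 0.002 + 0.038 = 0.108
H(X) = -[0.161·log₂(0.161) + 0.378·log₂(0.378) + 0.353·log₂(0.353) + 0.108·log₂(0.108)]
  = 0.42421 + 0.53054 + 0.53030 + 0.34678 = 1.8318 bits

H(Y|X) = Σ_x P(x)·H(Y|X=x):
  X=0: P(X=0) = 0.161, P(Y|X=0) = (61/161, 2/7, 54/161) → H(Y|X=0) = 1.57550
  X=1: P(X=1) = 0.378, P(Y|X=1) = (4/21, 65/189, 88/189) → H(Y|X=1) = 1.49874
  X=2: P(X=2) = 0.353, P(Y|X=2) = (64/353, 137/353, 152/353) → H(Y|X=2) = 1.50002
  X=3: P(X=3) = 0.108, P(Y|X=3) = (17/27, 1/54, 19/54) → H(Y|X=3) = 1.05703
H(Y|X) = 0.161·1.57550 + 0.378·1.49874 + 0.353·1.50002 + 0.108·1.05703 = 1.4638 bits

H(X,Y) = -Σ_{x,y} P(x,y) log₂ P(x,y). Per-cell terms -P(x,y)·log₂P(x,y):
  X=0: 0.24614, 0.20434, 0.22739
  X=1: 0.27330, 0.38264, 0.44112
  X=2: 0.25381, 0.39288, 0.41311
  X=3: 0.26373, 0.01793, 0.17928
Sum of the 12 terms: H(X,Y) = 3.2957 bits

Chain rule check:
  H(X) + H(Y|X) = 1.8318 + 1.4638 = 3.2956 bits
  H(X,Y) = 3.2957 bits
✓ Chain rule verified (Δ = 0.0001 is 4-dp rounding noise: each of the three values was rounded independently).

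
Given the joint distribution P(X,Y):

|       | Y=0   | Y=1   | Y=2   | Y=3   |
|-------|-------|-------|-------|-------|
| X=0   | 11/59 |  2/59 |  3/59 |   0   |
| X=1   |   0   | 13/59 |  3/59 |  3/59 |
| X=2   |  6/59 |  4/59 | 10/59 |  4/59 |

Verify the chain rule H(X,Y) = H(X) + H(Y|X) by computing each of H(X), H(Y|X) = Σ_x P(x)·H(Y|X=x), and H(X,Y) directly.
H(X) = 1.5649 bits, H(Y|X) = 1.4847 bits, H(X,Y) = 3.0495 bits

Marginal of X (row sums):
  P(X=0) = 11/59 + 2/59 + 3/59 + 0 = 16/59
  P(X=1) = 0 + 13/59 + 3/59 + 3/59 = 19/59
  P(X=2) = 6/59 + 4/59 + 10/59 + 4/59 = 24/59
H(X) = -[(16/59)·log₂(16/59) + (19/59)·log₂(19/59) + (24/59)·log₂(24/59)]
  = 0.510547 + 0.526434 + 0.527870 = 1.5649 bits

H(Y|X) = Σ_x P(x)·H(Y|X=x):
  X=0: P(X=0) = 16/59, P(Y|X=0) = (11/16, 1/8, 3/16, 0) → H(Y|X=0) = 1.199460
  X=1: P(X=1) = 19/59, P(Y|X=1) = (0, 13/19, 3/19, 3/19) → H(Y|X=1) = 1.215533
  X=2: P(X=2) = 24/59, P(Y|X=2) = (1/4, 1/6, 5/12, 1/6) → H(Y|X=2) = 1.887919
H(Y|X) = (16/59)·1.199460 + (19/59)·1.215533 + (24/59)·1.887919 = 1.4847 bits

H(X,Y) = -Σ_{x,y} P(x,y) log₂ P(x,y). Per-cell terms -P(x,y)·log₂P(x,y):
  X=0: 0.451785, 0.165513, 0.218526, 0.000000
  X=1: 0.000000, 0.480824, 0.218526, 0.218526
  X=2: 0.335357, 0.263230, 0.434019, 0.263230
  (cells with P = 0 contribute 0)
Sum of the 12 terms: H(X,Y) = 3.0495 bits

Chain rule check:
  H(X) + H(Y|X) = 1.5649 + 1.4847 = 3.0496 bits
  H(X,Y) = 3.0495 bits
✓ Chain rule verified (Δ = 0.0001 is 4-dp rounding noise: each of the three values was rounded independently).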